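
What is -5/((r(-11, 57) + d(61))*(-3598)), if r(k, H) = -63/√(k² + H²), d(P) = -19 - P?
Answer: -674000/38793691769 + 45*√3370/11083911934 ≈ -1.7138e-5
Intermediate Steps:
r(k, H) = -63/√(H² + k²)
-5/((r(-11, 57) + d(61))*(-3598)) = -5/((-63/√(57² + (-11)²) + (-19 - 1*61))*(-3598)) = -5*(-1)/((-63/√(3249 + 121) + (-19 - 61))*3598) = -5*(-1)/((-63*√3370/3370 - 80)*3598) = -5*(-1)/((-80 - 63*√3370/3370)*3598) = -(-5)/(3598*(-80 - 63*√3370/3370)) = 5/(3598*(-80 - 63*√3370/3370))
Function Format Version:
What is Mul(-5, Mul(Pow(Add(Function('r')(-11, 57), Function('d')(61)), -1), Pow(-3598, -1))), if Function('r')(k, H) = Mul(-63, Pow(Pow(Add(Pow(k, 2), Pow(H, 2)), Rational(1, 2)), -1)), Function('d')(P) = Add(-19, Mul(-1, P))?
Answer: Add(Rational(-674000, 38793691769), Mul(Rational(45, 11083911934), Pow(3370, Rational(1, 2)))) ≈ -1.7138e-5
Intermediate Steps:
Function('r')(k, H) = Mul(-63, Pow(Add(Pow(H, 2), Pow(k, 2)), Rational(-1, 2))) (Function('r')(k, H) = Mul(-63, Pow(Pow(Add(Pow(H, 2), Pow(k, 2)), Rational(1, 2)), -1)) = Mul(-63, Pow(Add(Pow(H, 2), Pow(k, 2)), Rational(-1, 2))))
Mul(-5, Mul(Pow(Add(Function('r')(-11, 57), Function('d')(61)), -1), Pow(-3598, -1))) = Mul(-5, Mul(Pow(Add(Mul(-63, Pow(Add(Pow(57, 2), Pow(-11, 2)), Rational(-1, 2))), Add(-19, Mul(-1, 61))), -1), Pow(-3598, -1))) = Mul(-5, Mul(Pow(Add(Mul(-63, Pow(Add(3249, 121), Rational(-1, 2))), Add(-19, -61)), -1), Rational(-1, 3598))) = Mul(-5, Mul(Pow(Add(Mul(-63, Pow(3370, Rational(-1, 2))), -80), -1), Rational(-1, 3598))) = Mul(-5, Mul(Pow(Add(Mul(-63, Mul(Rational(1, 3370), Pow(3370, Rational(1, 2)))), -80), -1), Rational(-1, 3598))) = Mul(-5, Mul(Pow(Add(Mul(Rational(-63, 3370), Pow(3370, Rational(1, 2))), -80), -1), Rational(-1, 3598))) = Mul(-5, Mul(Pow(Add(-80, Mul(Rational(-63, 3370), Pow(3370, Rational(1, 2)))), -1), Rational(-1, 3598))) = Mul(-5, Mul(Rational(-1, 3598), Pow(Add(-80, Mul(Rational(-63, 3370), Pow(3370, Rational(1, 2)))), -1))) = Mul(Rational(5, 3598), Pow(Add(-80, Mul(Rational(-63, 3370), Pow(3370, Rational(1, 2)))), -1))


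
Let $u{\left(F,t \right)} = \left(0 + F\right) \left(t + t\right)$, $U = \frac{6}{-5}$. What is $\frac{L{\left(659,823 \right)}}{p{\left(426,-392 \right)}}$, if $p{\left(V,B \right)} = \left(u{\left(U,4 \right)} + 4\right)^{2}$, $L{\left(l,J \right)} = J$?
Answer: $\frac{20575}{784} \approx 26.244$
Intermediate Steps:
$U = - \frac{6}{5}$ ($U = 6 \left(- \frac{1}{5}\right) = - \frac{6}{5} \approx -1.2$)
$u{\left(F,t \right)} = 2 F t$ ($u{\left(F,t \right)} = F 2 t = 2 F t$)
$p{\left(V,B \right)} = \frac{784}{25}$ ($p{\left(V,B \right)} = \left(2 \left(- \frac{6}{5}\right) 4 + 4\right)^{2} = \left(- \frac{48}{5} + 4\right)^{2} = \left(- \frac{28}{5}\right)^{2} = \frac{784}{25}$)
$\frac{L{\left(659,823 \right)}}{p{\left(426,-392 \right)}} = \frac{823}{\frac{784}{25}} = 823 \cdot \frac{25}{784} = \frac{20575}{784}$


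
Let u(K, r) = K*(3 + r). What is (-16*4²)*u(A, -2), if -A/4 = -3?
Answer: -3072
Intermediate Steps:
A = 12 (A = -4*(-3) = 12)
(-16*4²)*u(A, -2) = (-16*4²)*(12*(3 - 2)) = (-16*16)*(12*1) = -256*12 = -3072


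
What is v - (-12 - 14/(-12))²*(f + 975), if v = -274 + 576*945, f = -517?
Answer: 8825303/18 ≈ 4.9029e+5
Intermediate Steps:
v = 544046 (v = -274 + 544320 = 544046)
v - (-12 - 14/(-12))²*(f + 975) = 544046 - (-12 - 14/(-12))²*(-517 + 975) = 544046 - (-12 - 14*(-1/12))²*458 = 544046 - (-12 + 7/6)²*458 = 544046 - (-65/6)²*458 = 544046 - 4225*458/36 = 544046 - 1*967525/18 = 544046 - 967525/18 = 8825303/18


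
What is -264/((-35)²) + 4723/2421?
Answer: 5146531/2965725 ≈ 1.7353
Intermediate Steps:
-264/((-35)²) + 4723/2421 = -264/1225 + 4723*(1/2421) = -264*1/1225 + 4723/2421 = -264/1225 + 4723/2421 = 5146531/2965725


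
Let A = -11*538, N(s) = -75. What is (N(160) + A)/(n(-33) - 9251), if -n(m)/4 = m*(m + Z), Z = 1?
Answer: 5993/13475 ≈ 0.44475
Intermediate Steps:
n(m) = -4*m*(1 + m) (n(m) = -4*m*(m + 1) = -4*m*(1 + m))
A = -5918
(N(160) + A)/(n(-33) - 9251) = (-75 - 5918)/(-4*(-33)*(1 - 33) - 9251) = -5993/(-4*(-33)*(-32) - 9251) = -5993/(-4224 - 9251) = -5993/(-13475) = -5993*(-1/13475) = 5993/13475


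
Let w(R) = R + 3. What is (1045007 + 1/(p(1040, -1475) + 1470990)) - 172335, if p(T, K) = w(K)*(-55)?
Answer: 1354343310401/1551950 ≈ 8.7267e+5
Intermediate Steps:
w(R) = 3 + R
p(T, K) = -165 - 55*K (p(T, K) = (3 + K)*(-55) = -165 - 55*K)
(1045007 + 1/(p(1040, -1475) + 1470990)) - 172335 = (1045007 + 1/((-165 - 55*(-1475)) + 1470990)) - 172335 = (1045007 + 1/((-165 + 81125) + 1470990)) - 172335 = (1045007 + 1/(80960 + 1470990)) - 172335 = (1045007 + 1/1551950) - 172335 = 1621798613651/1551950 - 172335 = 1354343310401/1551950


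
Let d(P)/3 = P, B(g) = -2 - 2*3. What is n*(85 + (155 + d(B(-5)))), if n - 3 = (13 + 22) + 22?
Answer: 12960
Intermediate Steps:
B(g) = -8 (B(g) = -2 - 6 = -8)
d(P) = 3*P
n = 60 (n = 3 + ((13 + 22) + 22) = 3 + (35 + 22) = 3 + 57 = 60)
n*(85 + (155 + d(B(-5)))) = 60*(85 + (155 + 3*(-8))) = 60*(85 + (155 - 24)) = 60*(85 + 131) = 60*216 = 12960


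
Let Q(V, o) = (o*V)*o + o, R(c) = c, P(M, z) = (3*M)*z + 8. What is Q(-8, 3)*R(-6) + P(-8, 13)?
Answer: 110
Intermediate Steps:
P(M, z) = 8 + 3*M*z (P(M, z) = 3*M*z + 8 = 8 + 3*M*z)
Q(V, o) = o + V*o² (Q(V, o) = (V*o)*o + o = V*o² + o = o + V*o²)
Q(-8, 3)*R(-6) + P(-8, 13) = (3*(1 - 8*3))*(-6) + (8 + 3*(-8)*13) = (3*(1 - 24))*(-6) + (8 - 312) = (3*(-23))*(-6) - 304 = -69*(-6) - 304 = 414 - 304 = 110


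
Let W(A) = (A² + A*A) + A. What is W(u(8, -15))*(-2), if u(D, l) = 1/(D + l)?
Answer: 10/49 ≈ 0.20408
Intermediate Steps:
W(A) = A + 2*A² (W(A) = (A² + A²) + A = 2*A² + A = A + 2*A²)
W(u(8, -15))*(-2) = ((1 + 2/(8 - 15))/(8 - 15))*(-2) = ((1 + 2/(-7))/(-7))*(-2) = -(1 + 2*(-⅐))/7*(-2) = -(1 - 2/7)/7*(-2) = -⅐*5/7*(-2) = -5/49*(-2) = 10/49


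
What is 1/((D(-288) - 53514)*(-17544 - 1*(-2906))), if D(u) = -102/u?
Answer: 24/18799985945 ≈ 1.2766e-9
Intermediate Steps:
1/((D(-288) - 53514)*(-17544 - 1*(-2906))) = 1/((-102/(-288) - 53514)*(-17544 - 1*(-2906))) = 1/((-102*(-1/288) - 53514)*(-17544 + 2906)) = 1/((17/48 - 53514)*(-14638)) = -1/14638/(-2568655/48) = -48/2568655*(-1/14638) = 24/18799985945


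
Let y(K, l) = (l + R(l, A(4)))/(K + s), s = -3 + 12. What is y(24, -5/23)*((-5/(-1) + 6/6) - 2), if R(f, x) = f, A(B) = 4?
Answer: -40/759 ≈ -0.052701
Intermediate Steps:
s = 9
y(K, l) = 2*l/(9 + K) (y(K, l) = (l + l)/(K + 9) = (2*l)/(9 + K) = 2*l/(9 + K))
y(24, -5/23)*((-5/(-1) + 6/6) - 2) = (2*(-5/23)/(9 + 24))*((-5/(-1) + 6/6) - 2) = (2*(-5*1/23)/33)*((-5*(-1) + 6*(⅙)) - 2) = (2*(-5/23)*(1/33))*((5 + 1) - 2) = -10*(6 - 2)/759 = -10/759*4 = -40/759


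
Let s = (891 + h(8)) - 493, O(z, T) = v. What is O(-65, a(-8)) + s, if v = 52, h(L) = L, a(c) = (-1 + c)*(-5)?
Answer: 458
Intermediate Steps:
a(c) = 5 - 5*c
O(z, T) = 52
s = 406 (s = (891 + 8) - 493 = 899 - 493 = 406)
O(-65, a(-8)) + s = 52 + 406 = 458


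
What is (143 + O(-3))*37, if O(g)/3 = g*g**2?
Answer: 2294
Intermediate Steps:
O(g) = 3*g**3 (O(g) = 3*(g*g**2) = 3*g**3)
(143 + O(-3))*37 = (143 + 3*(-3)**3)*37 = (143 + 3*(-27))*37 = (143 - 81)*37 = 62*37 = 2294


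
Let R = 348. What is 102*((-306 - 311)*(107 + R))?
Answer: -28634970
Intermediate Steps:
102*((-306 - 311)*(107 + R)) = 102*((-306 - 311)*(107 + 348)) = 102*(-617*455) = 102*(-280735) = -28634970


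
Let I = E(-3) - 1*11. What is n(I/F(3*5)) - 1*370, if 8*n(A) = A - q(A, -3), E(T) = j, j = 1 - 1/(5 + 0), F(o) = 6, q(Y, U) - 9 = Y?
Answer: -2969/8 ≈ -371.13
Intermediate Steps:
q(Y, U) = 9 + Y
j = ⅘ (j = 1 - 1/5 = 1 - 1*⅕ = 1 - ⅕ = ⅘ ≈ 0.80000)
E(T) = ⅘
I = -51/5 (I = ⅘ - 1*11 = ⅘ - 11 = -51/5 ≈ -10.200)
n(A) = -9/8 (n(A) = (A - (9 + A))/8 = (A + (-9 - A))/8 = (⅛)*(-9) = -9/8)
n(I/F(3*5)) - 1*370 = -9/8 - 1*370 = -9/8 - 370 = -2969/8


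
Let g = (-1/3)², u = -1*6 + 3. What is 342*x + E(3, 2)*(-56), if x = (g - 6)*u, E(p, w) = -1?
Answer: 6098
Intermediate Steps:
u = -3 (u = -6 + 3 = -3)
g = ⅑ (g = (-1*⅓)² = (-⅓)² = ⅑ ≈ 0.11111)
x = 53/3 (x = (⅑ - 6)*(-3) = -53/9*(-3) = 53/3 ≈ 17.667)
342*x + E(3, 2)*(-56) = 342*(53/3) - 1*(-56) = 6042 + 56 = 6098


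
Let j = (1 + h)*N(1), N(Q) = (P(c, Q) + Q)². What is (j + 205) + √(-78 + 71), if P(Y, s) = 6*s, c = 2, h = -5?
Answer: 9 + I*√7 ≈ 9.0 + 2.6458*I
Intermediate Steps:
N(Q) = 49*Q² (N(Q) = (6*Q + Q)² = (7*Q)² = 49*Q²)
j = -196 (j = (1 - 5)*(49*1²) = -196 ≈ -196.00)
(j + 205) + √(-78 + 71) = (-196 + 205) + √(-78 + 71) = 9 + √(-7) = 9 + I*√7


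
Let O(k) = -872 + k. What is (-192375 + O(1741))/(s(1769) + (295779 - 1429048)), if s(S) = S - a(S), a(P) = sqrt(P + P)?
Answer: 108344519500/640146123231 - 95753*sqrt(3538)/640146123231 ≈ 0.16924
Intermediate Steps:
a(P) = sqrt(2)*sqrt(P) (a(P) = sqrt(2*P) = sqrt(2)*sqrt(P))
s(S) = S - sqrt(2)*sqrt(S)
(-192375 + O(1741))/(s(1769) + (295779 - 1429048)) = (-192375 + (-872 + 1741))/((1769 - sqrt(2)*sqrt(1769)) + (295779 - 1429048)) = (-192375 + 869)/((1769 - sqrt(3538)) - 1133269) = -191506/(-1131500 - sqrt(3538))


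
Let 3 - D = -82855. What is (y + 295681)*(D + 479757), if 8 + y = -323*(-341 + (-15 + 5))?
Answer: 230135415290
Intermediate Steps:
D = 82858 (D = 3 - 1*(-82855) = 3 + 82855 = 82858)
y = 113365 (y = -8 - 323*(-341 + (-15 + 5)) = -8 - 323*(-341 - 10) = -8 - 323*(-351) = -8 + 113373 = 113365)
(y + 295681)*(D + 479757) = (113365 + 295681)*(82858 + 479757) = 409046*562615 = 230135415290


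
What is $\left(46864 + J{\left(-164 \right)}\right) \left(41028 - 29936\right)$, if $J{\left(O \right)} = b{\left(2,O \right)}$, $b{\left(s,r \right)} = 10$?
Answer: $519926408$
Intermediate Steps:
$J{\left(O \right)} = 10$
$\left(46864 + J{\left(-164 \right)}\right) \left(41028 - 29936\right) = \left(46864 + 10\right) \left(41028 - 29936\right) = 46874 \cdot 11092 = 519926408$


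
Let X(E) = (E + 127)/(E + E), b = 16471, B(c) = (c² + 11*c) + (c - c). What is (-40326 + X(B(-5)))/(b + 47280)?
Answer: -2419657/3825060 ≈ -0.63258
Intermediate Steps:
B(c) = c² + 11*c (B(c) = (c² + 11*c) + 0 = c² + 11*c)
X(E) = (127 + E)/(2*E) (X(E) = (127 + E)/((2*E)) = (127 + E)*(1/(2*E)) = (127 + E)/(2*E))
(-40326 + X(B(-5)))/(b + 47280) = (-40326 + (127 - 5*(11 - 5))/(2*((-5*(11 - 5)))))/(16471 + 47280) = (-40326 + (127 - 5*6)/(2*((-5*6))))/63751 = (-40326 + (½)*(127 - 30)/(-30))*(1/63751) = (-40326 + (½)*(-1/30)*97)*(1/63751) = (-40326 - 97/60)*(1/63751) = -2419657/60*1/63751 = -2419657/3825060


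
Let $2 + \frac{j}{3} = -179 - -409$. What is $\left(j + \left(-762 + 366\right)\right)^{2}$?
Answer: $82944$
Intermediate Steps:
$j = 684$ ($j = -6 + 3 \left(-179 - -409\right) = -6 + 3 \left(-179 + 409\right) = -6 + 3 \cdot 230 = -6 + 690 = 684$)
$\left(j + \left(-762 + 366\right)\right)^{2} = \left(684 + \left(-762 + 366\right)\right)^{2} = \left(684 - 396\right)^{2} = 288^{2} = 82944$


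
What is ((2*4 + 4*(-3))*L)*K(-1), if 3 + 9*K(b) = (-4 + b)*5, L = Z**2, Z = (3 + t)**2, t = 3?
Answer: 16128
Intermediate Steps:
Z = 36 (Z = (3 + 3)**2 = 6**2 = 36)
L = 1296 (L = 36**2 = 1296)
K(b) = -23/9 + 5*b/9 (K(b) = -1/3 + ((-4 + b)*5)/9 = -1/3 + (-20 + 5*b)/9 = -1/3 + (-20/9 + 5*b/9) = -23/9 + 5*b/9)
((2*4 + 4*(-3))*L)*K(-1) = ((2*4 + 4*(-3))*1296)*(-23/9 + (5/9)*(-1)) = ((8 - 12)*1296)*(-23/9 - 5/9) = -4*1296*(-28/9) = -5184*(-28/9) = 16128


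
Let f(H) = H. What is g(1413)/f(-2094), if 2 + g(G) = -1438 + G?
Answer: 9/698 ≈ 0.012894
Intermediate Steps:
g(G) = -1440 + G (g(G) = -2 + (-1438 + G) = -1440 + G)
g(1413)/f(-2094) = (-1440 + 1413)/(-2094) = -27*(-1/2094) = 9/698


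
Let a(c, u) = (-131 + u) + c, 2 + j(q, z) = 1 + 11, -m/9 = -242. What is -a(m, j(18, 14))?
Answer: -2057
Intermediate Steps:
m = 2178 (m = -9*(-242) = 2178)
j(q, z) = 10 (j(q, z) = -2 + (1 + 11) = -2 + 12 = 10)
a(c, u) = -131 + c + u
-a(m, j(18, 14)) = -(-131 + 2178 + 10) = -1*2057 = -2057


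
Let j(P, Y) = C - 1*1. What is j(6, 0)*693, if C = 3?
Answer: 1386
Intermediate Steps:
j(P, Y) = 2 (j(P, Y) = 3 - 1*1 = 3 - 1 = 2)
j(6, 0)*693 = 2*693 = 1386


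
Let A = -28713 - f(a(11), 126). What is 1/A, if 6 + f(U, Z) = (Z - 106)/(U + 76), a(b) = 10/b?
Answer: -423/12143171 ≈ -3.4834e-5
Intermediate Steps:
f(U, Z) = -6 + (-106 + Z)/(76 + U) (f(U, Z) = -6 + (Z - 106)/(U + 76) = -6 + (-106 + Z)/(76 + U))
A = -12143171/423 (A = -28713 - (-562 + 126 - 60/11)/(76 + 10/11) = -28713 - (-562 + 126 - 60/11)/(76 + 10*(1/11)) = -28713 - (-562 + 126 - 6*10/11)/(76 + 10/11) = -28713 - (-562 + 126 - 60/11)/846/11 = -28713 - 11*(-4856)/(846*11) = -28713 - 1*(-2428/423) = -28713 + 2428/423 = -12143171/423 ≈ -28707.)
1/A = 1/(-12143171/423) = -423/12143171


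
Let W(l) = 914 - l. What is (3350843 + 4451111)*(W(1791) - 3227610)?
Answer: -25188507063598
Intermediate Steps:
(3350843 + 4451111)*(W(1791) - 3227610) = (3350843 + 4451111)*((914 - 1*1791) - 3227610) = 7801954*((914 - 1791) - 3227610) = 7801954*(-877 - 3227610) = 7801954*(-3228487) = -25188507063598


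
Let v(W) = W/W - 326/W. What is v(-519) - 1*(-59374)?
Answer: 30815951/519 ≈ 59376.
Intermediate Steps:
v(W) = 1 - 326/W
v(-519) - 1*(-59374) = (-326 - 519)/(-519) - 1*(-59374) = -1/519*(-845) + 59374 = 845/519 + 59374 = 30815951/519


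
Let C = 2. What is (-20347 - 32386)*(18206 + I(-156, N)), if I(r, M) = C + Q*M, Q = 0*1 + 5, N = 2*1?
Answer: -960689794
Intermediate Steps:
N = 2
Q = 5 (Q = 0 + 5 = 5)
I(r, M) = 2 + 5*M
(-20347 - 32386)*(18206 + I(-156, N)) = (-20347 - 32386)*(18206 + (2 + 5*2)) = -52733*(18206 + (2 + 10)) = -52733*(18206 + 12) = -52733*18218 = -960689794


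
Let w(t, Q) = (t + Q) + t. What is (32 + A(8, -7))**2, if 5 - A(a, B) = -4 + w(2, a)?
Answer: 841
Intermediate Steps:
w(t, Q) = Q + 2*t (w(t, Q) = (Q + t) + t = Q + 2*t)
A(a, B) = 5 - a (A(a, B) = 5 - (-4 + (a + 2*2)) = 5 - (-4 + (a + 4)) = 5 - (-4 + (4 + a)) = 5 - a)
(32 + A(8, -7))**2 = (32 + (5 - 1*8))**2 = (32 + (5 - 8))**2 = (32 - 3)**2 = 29**2 = 841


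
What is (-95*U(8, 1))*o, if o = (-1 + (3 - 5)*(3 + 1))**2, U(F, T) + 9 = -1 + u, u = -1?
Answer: 84645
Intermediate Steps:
U(F, T) = -11 (U(F, T) = -9 + (-1 - 1) = -9 - 2 = -11)
o = 81 (o = (-1 - 2*4)**2 = (-1 - 8)**2 = (-9)**2 = 81)
(-95*U(8, 1))*o = -95*(-11)*81 = 1045*81 = 84645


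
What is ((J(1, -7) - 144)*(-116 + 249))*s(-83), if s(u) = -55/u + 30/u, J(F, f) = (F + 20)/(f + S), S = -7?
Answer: -967575/166 ≈ -5828.8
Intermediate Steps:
J(F, f) = (20 + F)/(-7 + f) (J(F, f) = (F + 20)/(f - 7) = (20 + F)/(-7 + f))
s(u) = -25/u
((J(1, -7) - 144)*(-116 + 249))*s(-83) = (((20 + 1)/(-7 - 7) - 144)*(-116 + 249))*(-25/(-83)) = ((21/(-14) - 144)*133)*(-25*(-1/83)) = ((-1/14*21 - 144)*133)*(25/83) = ((-3/2 - 144)*133)*(25/83) = -291/2*133*(25/83) = -38703/2*25/83 = -967575/166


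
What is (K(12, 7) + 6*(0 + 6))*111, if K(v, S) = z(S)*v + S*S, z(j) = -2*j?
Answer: -9213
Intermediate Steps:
K(v, S) = S² - 2*S*v (K(v, S) = (-2*S)*v + S*S = -2*S*v + S² = S² - 2*S*v)
(K(12, 7) + 6*(0 + 6))*111 = (7*(7 - 2*12) + 6*(0 + 6))*111 = (7*(7 - 24) + 6*6)*111 = (7*(-17) + 36)*111 = (-119 + 36)*111 = -83*111 = -9213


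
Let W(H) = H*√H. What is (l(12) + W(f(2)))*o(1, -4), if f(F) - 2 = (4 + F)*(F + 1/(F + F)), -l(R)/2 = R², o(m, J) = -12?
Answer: 3456 - 93*√62 ≈ 2723.7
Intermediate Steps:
l(R) = -2*R²
f(F) = 2 + (4 + F)*(F + 1/(2*F)) (f(F) = 2 + (4 + F)*(F + 1/(F + F)) = 2 + (4 + F)*(F + 1/(2*F)))
W(H) = H^(3/2)
(l(12) + W(f(2)))*o(1, -4) = (-2*12² + (5/2 + 2² + 2/2 + 4*2)^(3/2))*(-12) = (-2*144 + (5/2 + 4 + 2*(½) + 8)^(3/2))*(-12) = (-288 + (5/2 + 4 + 1 + 8)^(3/2))*(-12) = (-288 + (31/2)^(3/2))*(-12) = (-288 + 31*√62/4)*(-12) = 3456 - 93*√62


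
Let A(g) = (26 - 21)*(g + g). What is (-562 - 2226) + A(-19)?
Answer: -2978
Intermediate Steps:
A(g) = 10*g (A(g) = 5*(2*g) = 10*g)
(-562 - 2226) + A(-19) = (-562 - 2226) + 10*(-19) = -2788 - 190 = -2978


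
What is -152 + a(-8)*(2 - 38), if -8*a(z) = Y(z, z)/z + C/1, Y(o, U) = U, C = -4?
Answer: -331/2 ≈ -165.50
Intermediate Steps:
a(z) = 3/8 (a(z) = -(z/z - 4/1)/8 = -(1 - 4*1)/8 = -(1 - 4)/8 = -1/8*(-3) = 3/8)
-152 + a(-8)*(2 - 38) = -152 + 3*(2 - 38)/8 = -152 + (3/8)*(-36) = -152 - 27/2 = -331/2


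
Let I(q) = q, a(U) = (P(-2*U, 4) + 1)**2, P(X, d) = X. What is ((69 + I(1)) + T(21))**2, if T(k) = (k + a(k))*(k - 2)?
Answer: 1050278464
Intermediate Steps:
a(U) = (1 - 2*U)**2 (a(U) = (-2*U + 1)**2 = (1 - 2*U)**2)
T(k) = (-2 + k)*(k + (-1 + 2*k)**2) (T(k) = (k + (-1 + 2*k)**2)*(k - 2) = (k + (-1 + 2*k)**2)*(-2 + k) = (-2 + k)*(k + (-1 + 2*k)**2))
((69 + I(1)) + T(21))**2 = ((69 + 1) + (-2 - 11*21**2 + 4*21**3 + 7*21))**2 = (70 + (-2 - 11*441 + 4*9261 + 147))**2 = (70 + (-2 - 4851 + 37044 + 147))**2 = (70 + 32338)**2 = 32408**2 = 1050278464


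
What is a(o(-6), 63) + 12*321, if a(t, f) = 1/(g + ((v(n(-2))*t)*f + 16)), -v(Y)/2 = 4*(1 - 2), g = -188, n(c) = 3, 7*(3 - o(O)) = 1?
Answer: 4884337/1268 ≈ 3852.0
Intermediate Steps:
o(O) = 20/7 (o(O) = 3 - 1/7*1 = 3 - 1/7 = 20/7)
v(Y) = 8 (v(Y) = -8*(1 - 2) = -8*(-1) = -2*(-4) = 8)
a(t, f) = 1/(-172 + 8*f*t) (a(t, f) = 1/(-188 + ((8*t)*f + 16)) = 1/(-188 + (8*f*t + 16)) = 1/(-188 + (16 + 8*f*t)) = 1/(-172 + 8*f*t))
a(o(-6), 63) + 12*321 = 1/(4*(-43 + 2*63*(20/7))) + 12*321 = 1/(4*(-43 + 360)) + 3852 = (1/4)/317 + 3852 = (1/4)*(1/317) + 3852 = 1/1268 + 3852 = 4884337/1268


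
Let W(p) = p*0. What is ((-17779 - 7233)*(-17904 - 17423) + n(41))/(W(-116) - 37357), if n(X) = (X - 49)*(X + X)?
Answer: -883598268/37357 ≈ -23653.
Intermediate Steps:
n(X) = 2*X*(-49 + X) (n(X) = (-49 + X)*(2*X) = 2*X*(-49 + X))
W(p) = 0
((-17779 - 7233)*(-17904 - 17423) + n(41))/(W(-116) - 37357) = ((-17779 - 7233)*(-17904 - 17423) + 2*41*(-49 + 41))/(0 - 37357) = (-25012*(-35327) + 2*41*(-8))/(-37357) = (883598924 - 656)*(-1/37357) = 883598268*(-1/37357) = -883598268/37357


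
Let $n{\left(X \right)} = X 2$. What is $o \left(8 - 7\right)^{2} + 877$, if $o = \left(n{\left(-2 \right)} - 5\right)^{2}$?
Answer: $958$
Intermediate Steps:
$n{\left(X \right)} = 2 X$
$o = 81$ ($o = \left(2 \left(-2\right) - 5\right)^{2} = \left(-4 - 5\right)^{2} = \left(-9\right)^{2} = 81$)
$o \left(8 - 7\right)^{2} + 877 = 81 \left(8 - 7\right)^{2} + 877 = 81 \cdot 1^{2} + 877 = 81 \cdot 1 + 877 = 81 + 877 = 958$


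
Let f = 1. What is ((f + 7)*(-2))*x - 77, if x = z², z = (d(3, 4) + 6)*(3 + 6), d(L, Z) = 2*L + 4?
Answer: -331853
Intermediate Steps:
d(L, Z) = 4 + 2*L
z = 144 (z = ((4 + 2*3) + 6)*(3 + 6) = ((4 + 6) + 6)*9 = (10 + 6)*9 = 16*9 = 144)
x = 20736 (x = 144² = 20736)
((f + 7)*(-2))*x - 77 = ((1 + 7)*(-2))*20736 - 77 = (8*(-2))*20736 - 77 = -16*20736 - 77 = -331776 - 77 = -331853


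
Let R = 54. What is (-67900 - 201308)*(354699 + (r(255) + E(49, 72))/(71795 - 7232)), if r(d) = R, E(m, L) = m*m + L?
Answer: -2054993351167104/21521 ≈ -9.5488e+10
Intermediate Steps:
E(m, L) = L + m**2 (E(m, L) = m**2 + L = L + m**2)
r(d) = 54
(-67900 - 201308)*(354699 + (r(255) + E(49, 72))/(71795 - 7232)) = (-67900 - 201308)*(354699 + (54 + (72 + 49**2))/(71795 - 7232)) = -269208*(354699 + (54 + (72 + 2401))/64563) = -269208*(354699 + (54 + 2473)*(1/64563)) = -269208*(354699 + 2527*(1/64563)) = -269208*(354699 + 2527/64563) = -269208*22900434064/64563 = -2054993351167104/21521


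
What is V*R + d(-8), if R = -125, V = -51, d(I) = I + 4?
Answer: 6371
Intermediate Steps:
d(I) = 4 + I
V*R + d(-8) = -51*(-125) + (4 - 8) = 6375 - 4 = 6371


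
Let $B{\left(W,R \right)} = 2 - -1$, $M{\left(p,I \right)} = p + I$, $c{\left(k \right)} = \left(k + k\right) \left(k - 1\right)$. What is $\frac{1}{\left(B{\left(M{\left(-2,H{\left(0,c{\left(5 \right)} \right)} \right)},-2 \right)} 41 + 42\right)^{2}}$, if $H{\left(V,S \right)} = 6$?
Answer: $\frac{1}{27225} \approx 3.6731 \cdot 10^{-5}$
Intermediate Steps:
$c{\left(k \right)} = 2 k \left(-1 + k\right)$
$M{\left(p,I \right)} = I + p$
$B{\left(W,R \right)} = 3$ ($B{\left(W,R \right)} = 2 + 1 = 3$)
$\frac{1}{\left(B{\left(M{\left(-2,H{\left(0,c{\left(5 \right)} \right)} \right)},-2 \right)} 41 + 42\right)^{2}} = \frac{1}{\left(3 \cdot 41 + 42\right)^{2}} = \frac{1}{\left(123 + 42\right)^{2}} = \frac{1}{165^{2}} = \frac{1}{27225}$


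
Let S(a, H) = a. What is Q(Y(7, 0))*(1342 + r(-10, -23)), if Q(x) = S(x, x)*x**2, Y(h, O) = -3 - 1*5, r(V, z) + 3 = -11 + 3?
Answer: -681472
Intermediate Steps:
r(V, z) = -11 (r(V, z) = -3 + (-11 + 3) = -3 - 8 = -11)
Y(h, O) = -8 (Y(h, O) = -3 - 5 = -8)
Q(x) = x**3 (Q(x) = x*x**2 = x**3)
Q(Y(7, 0))*(1342 + r(-10, -23)) = (-8)**3*(1342 - 11) = -512*1331 = -681472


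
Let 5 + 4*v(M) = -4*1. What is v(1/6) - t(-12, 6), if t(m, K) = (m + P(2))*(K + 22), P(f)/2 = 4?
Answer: 439/4 ≈ 109.75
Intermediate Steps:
P(f) = 8 (P(f) = 2*4 = 8)
v(M) = -9/4 (v(M) = -5/4 + (-4*1)/4 = -5/4 + (1/4)*(-4) = -5/4 - 1 = -9/4)
t(m, K) = (8 + m)*(22 + K) (t(m, K) = (m + 8)*(K + 22) = (8 + m)*(22 + K))
v(1/6) - t(-12, 6) = -9/4 - (176 + 8*6 + 22*(-12) + 6*(-12)) = -9/4 - (176 + 48 - 264 - 72) = -9/4 - 1*(-112) = -9/4 + 112 = 439/4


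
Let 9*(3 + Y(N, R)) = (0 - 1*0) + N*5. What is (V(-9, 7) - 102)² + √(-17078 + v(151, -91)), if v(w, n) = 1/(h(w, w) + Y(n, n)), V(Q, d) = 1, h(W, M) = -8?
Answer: 10201 + I*√5241516434/554 ≈ 10201.0 + 130.68*I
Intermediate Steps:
Y(N, R) = -3 + 5*N/9 (Y(N, R) = -3 + ((0 - 1*0) + N*5)/9 = -3 + ((0 + 0) + 5*N)/9 = -3 + (0 + 5*N)/9 = -3 + (5*N)/9 = -3 + 5*N/9)
v(w, n) = 1/(-11 + 5*n/9) (v(w, n) = 1/(-8 + (-3 + 5*n/9)) = 1/(-11 + 5*n/9))
(V(-9, 7) - 102)² + √(-17078 + v(151, -91)) = (1 - 102)² + √(-17078 + 9/(-99 + 5*(-91))) = (-101)² + √(-17078 + 9/(-99 - 455)) = 10201 + √(-17078 + 9/(-554)) = 10201 + √(-17078 + 9*(-1/554)) = 10201 + √(-17078 - 9/554) = 10201 + √(-9461221/554) = 10201 + I*√5241516434/554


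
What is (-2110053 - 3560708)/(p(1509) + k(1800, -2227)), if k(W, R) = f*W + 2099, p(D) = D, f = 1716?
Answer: -5670761/3092408 ≈ -1.8338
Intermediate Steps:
k(W, R) = 2099 + 1716*W (k(W, R) = 1716*W + 2099 = 2099 + 1716*W)
(-2110053 - 3560708)/(p(1509) + k(1800, -2227)) = (-2110053 - 3560708)/(1509 + (2099 + 1716*1800)) = -5670761/(1509 + (2099 + 3088800)) = -5670761/(1509 + 3090899) = -5670761/3092408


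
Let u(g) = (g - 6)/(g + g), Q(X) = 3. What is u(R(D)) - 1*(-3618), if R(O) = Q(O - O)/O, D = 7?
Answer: 7223/2 ≈ 3611.5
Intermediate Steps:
R(O) = 3/O
u(g) = (-6 + g)/(2*g) (u(g) = (-6 + g)/((2*g)) = (-6 + g)*(1/(2*g)) = (-6 + g)/(2*g))
u(R(D)) - 1*(-3618) = (-6 + 3/7)/(2*((3/7))) - 1*(-3618) = (-6 + 3*(1/7))/(2*((3*(1/7)))) + 3618 = (-6 + 3/7)/(2*(3/7)) + 3618 = (1/2)*(7/3)*(-39/7) + 3618 = -13/2 + 3618 = 7223/2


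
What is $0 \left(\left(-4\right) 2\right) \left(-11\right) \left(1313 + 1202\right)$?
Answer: $0$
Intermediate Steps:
$0 \left(\left(-4\right) 2\right) \left(-11\right) \left(1313 + 1202\right) = 0 \left(-8\right) \left(-11\right) 2515 = 0 \left(-11\right) 2515 = 0 \cdot 2515 = 0$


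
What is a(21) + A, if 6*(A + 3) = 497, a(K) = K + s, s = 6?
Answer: 641/6 ≈ 106.83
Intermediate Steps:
a(K) = 6 + K (a(K) = K + 6 = 6 + K)
A = 479/6 (A = -3 + (⅙)*497 = -3 + 497/6 = 479/6 ≈ 79.833)
a(21) + A = (6 + 21) + 479/6 = 27 + 479/6 = 641/6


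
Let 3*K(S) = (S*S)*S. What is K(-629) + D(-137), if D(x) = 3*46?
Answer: -248857775/3 ≈ -8.2953e+7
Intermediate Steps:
D(x) = 138
K(S) = S³/3 (K(S) = ((S*S)*S)/3 = (S²*S)/3 = S³/3)
K(-629) + D(-137) = (⅓)*(-629)³ + 138 = (⅓)*(-248858189) + 138 = -248858189/3 + 138 = -248857775/3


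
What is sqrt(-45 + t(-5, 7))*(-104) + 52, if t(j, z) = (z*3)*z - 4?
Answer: 52 - 728*sqrt(2) ≈ -977.55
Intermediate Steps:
t(j, z) = -4 + 3*z**2 (t(j, z) = (3*z)*z - 4 = 3*z**2 - 4 = -4 + 3*z**2)
sqrt(-45 + t(-5, 7))*(-104) + 52 = sqrt(-45 + (-4 + 3*7**2))*(-104) + 52 = sqrt(-45 + (-4 + 3*49))*(-104) + 52 = sqrt(-45 + (-4 + 147))*(-104) + 52 = sqrt(-45 + 143)*(-104) + 52 = sqrt(98)*(-104) + 52 = (7*sqrt(2))*(-104) + 52 = -728*sqrt(2) + 52 = 52 - 728*sqrt(2)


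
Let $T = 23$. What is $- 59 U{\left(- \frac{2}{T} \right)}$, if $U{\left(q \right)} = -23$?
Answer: $1357$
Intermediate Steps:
$- 59 U{\left(- \frac{2}{T} \right)} = \left(-59\right) \left(-23\right) = 1357$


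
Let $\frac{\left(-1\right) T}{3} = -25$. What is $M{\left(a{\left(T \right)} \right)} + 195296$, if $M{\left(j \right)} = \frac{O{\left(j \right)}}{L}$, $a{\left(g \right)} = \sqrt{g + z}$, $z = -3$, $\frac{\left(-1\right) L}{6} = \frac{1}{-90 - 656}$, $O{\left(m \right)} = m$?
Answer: $195296 + 746 \sqrt{2} \approx 1.9635 \cdot 10^{5}$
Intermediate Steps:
$T = 75$ ($T = \left(-3\right) \left(-25\right) = 75$)
$L = \frac{3}{373}$ ($L = - \frac{6}{-90 - 656} = - \frac{6}{-746} = \left(-6\right) \left(- \frac{1}{746}\right) = \frac{3}{373} \approx 0.0080429$)
$a{\left(g \right)} = \sqrt{-3 + g}$ ($a{\left(g \right)} = \sqrt{g - 3} = \sqrt{-3 + g}$)
$M{\left(j \right)} = \frac{373 j}{3}$ ($M{\left(j \right)} = \frac{j}{\frac{3}{373}} = j \frac{373}{3} = \frac{373 j}{3}$)
$M{\left(a{\left(T \right)} \right)} + 195296 = \frac{373 \sqrt{-3 + 75}}{3} + 195296 = \frac{373 \sqrt{72}}{3} + 195296 = \frac{373 \cdot 6 \sqrt{2}}{3} + 195296 = 746 \sqrt{2} + 195296 = 195296 + 746 \sqrt{2}$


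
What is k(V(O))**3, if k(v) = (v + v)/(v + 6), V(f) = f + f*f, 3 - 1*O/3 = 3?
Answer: 0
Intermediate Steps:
O = 0 (O = 9 - 3*3 = 9 - 9 = 0)
V(f) = f + f**2
k(v) = 2*v/(6 + v) (k(v) = (2*v)/(6 + v) = 2*v/(6 + v))
k(V(O))**3 = (2*(0*(1 + 0))/(6 + 0*(1 + 0)))**3 = (2*(0*1)/(6 + 0*1))**3 = (2*0/(6 + 0))**3 = (2*0/6)**3 = (2*0*(1/6))**3 = 0**3 = 0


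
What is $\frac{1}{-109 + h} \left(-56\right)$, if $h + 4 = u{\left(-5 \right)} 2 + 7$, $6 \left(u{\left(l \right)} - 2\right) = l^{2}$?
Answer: $\frac{168}{281} \approx 0.59787$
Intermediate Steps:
$u{\left(l \right)} = 2 + \frac{l^{2}}{6}$
$h = \frac{46}{3}$ ($h = -4 + \left(\left(2 + \frac{\left(-5\right)^{2}}{6}\right) 2 + 7\right) = -4 + \left(\left(2 + \frac{1}{6} \cdot 25\right) 2 + 7\right) = -4 + \left(\left(2 + \frac{25}{6}\right) 2 + 7\right) = -4 + \left(\frac{37}{6} \cdot 2 + 7\right) = -4 + \left(\frac{37}{3} + 7\right) = -4 + \frac{58}{3} = \frac{46}{3} \approx 15.333$)
$\frac{1}{-109 + h} \left(-56\right) = \frac{1}{-109 + \frac{46}{3}} \left(-56\right) = \frac{1}{- \frac{281}{3}} \left(-56\right) = \left(- \frac{3}{281}\right) \left(-56\right) = \frac{168}{281}$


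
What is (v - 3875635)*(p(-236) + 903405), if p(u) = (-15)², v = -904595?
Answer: -4319559234900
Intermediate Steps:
p(u) = 225
(v - 3875635)*(p(-236) + 903405) = (-904595 - 3875635)*(225 + 903405) = -4780230*903630 = -4319559234900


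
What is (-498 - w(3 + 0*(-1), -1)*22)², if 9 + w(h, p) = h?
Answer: 133956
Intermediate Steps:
w(h, p) = -9 + h
(-498 - w(3 + 0*(-1), -1)*22)² = (-498 - (-9 + (3 + 0*(-1)))*22)² = (-498 - (-9 + (3 + 0))*22)² = (-498 - (-9 + 3)*22)² = (-498 - (-6)*22)² = (-498 - 1*(-132))² = (-498 + 132)² = (-366)² = 133956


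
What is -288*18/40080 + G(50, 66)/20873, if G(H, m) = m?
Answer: -2199174/17428955 ≈ -0.12618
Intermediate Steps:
-288*18/40080 + G(50, 66)/20873 = -288*18/40080 + 66/20873 = -5184*1/40080 + 66*(1/20873) = -108/835 + 66/20873 = -2199174/17428955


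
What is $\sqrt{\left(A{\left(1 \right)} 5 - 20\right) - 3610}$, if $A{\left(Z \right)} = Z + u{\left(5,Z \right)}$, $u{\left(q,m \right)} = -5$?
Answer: $5 i \sqrt{146} \approx 60.415 i$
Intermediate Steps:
$A{\left(Z \right)} = -5 + Z$ ($A{\left(Z \right)} = Z - 5 = -5 + Z$)
$\sqrt{\left(A{\left(1 \right)} 5 - 20\right) - 3610} = \sqrt{\left(\left(-5 + 1\right) 5 - 20\right) - 3610} = \sqrt{\left(\left(-4\right) 5 - 20\right) - 3610} = \sqrt{\left(-20 - 20\right) - 3610} = \sqrt{-40 - 3610} = \sqrt{-3650} = 5 i \sqrt{146}$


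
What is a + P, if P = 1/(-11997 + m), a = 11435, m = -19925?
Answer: 365028069/31922 ≈ 11435.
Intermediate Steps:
P = -1/31922 (P = 1/(-11997 - 19925) = 1/(-31922) = -1/31922 ≈ -3.1326e-5)
a + P = 11435 - 1/31922 = 365028069/31922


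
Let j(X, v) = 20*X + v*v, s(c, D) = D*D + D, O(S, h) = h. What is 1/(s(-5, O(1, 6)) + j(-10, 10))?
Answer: -1/58 ≈ -0.017241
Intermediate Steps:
s(c, D) = D + D**2 (s(c, D) = D**2 + D = D + D**2)
j(X, v) = v**2 + 20*X (j(X, v) = 20*X + v**2 = v**2 + 20*X)
1/(s(-5, O(1, 6)) + j(-10, 10)) = 1/(6*(1 + 6) + (10**2 + 20*(-10))) = 1/(6*7 + (100 - 200)) = 1/(42 - 100) = 1/(-58) = -1/58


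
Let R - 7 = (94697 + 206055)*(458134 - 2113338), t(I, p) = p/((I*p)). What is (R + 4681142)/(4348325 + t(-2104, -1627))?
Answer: -1047373792672936/9148875799 ≈ -1.1448e+5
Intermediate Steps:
t(I, p) = 1/I (t(I, p) = p*(1/(I*p)) = 1/I)
R = -497805913401 (R = 7 + (94697 + 206055)*(458134 - 2113338) = 7 + 300752*(-1655204) = 7 - 497805913408 = -497805913401)
(R + 4681142)/(4348325 + t(-2104, -1627)) = (-497805913401 + 4681142)/(4348325 + 1/(-2104)) = -497801232259/(4348325 - 1/2104) = -497801232259/9148875799/2104 = -497801232259*2104/9148875799 = -1047373792672936/9148875799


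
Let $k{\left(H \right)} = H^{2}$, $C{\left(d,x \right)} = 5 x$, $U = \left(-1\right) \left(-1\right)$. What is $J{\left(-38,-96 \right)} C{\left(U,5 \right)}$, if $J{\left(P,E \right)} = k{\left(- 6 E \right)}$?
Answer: $8294400$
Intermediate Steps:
$U = 1$
$J{\left(P,E \right)} = 36 E^{2}$ ($J{\left(P,E \right)} = \left(- 6 E\right)^{2} = 36 E^{2}$)
$J{\left(-38,-96 \right)} C{\left(U,5 \right)} = 36 \left(-96\right)^{2} \cdot 5 \cdot 5 = 36 \cdot 9216 \cdot 25 = 331776 \cdot 25 = 8294400$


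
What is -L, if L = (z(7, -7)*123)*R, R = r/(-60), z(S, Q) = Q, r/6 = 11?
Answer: -9471/10 ≈ -947.10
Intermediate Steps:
r = 66 (r = 6*11 = 66)
R = -11/10 (R = 66/(-60) = 66*(-1/60) = -11/10 ≈ -1.1000)
L = 9471/10 (L = -7*123*(-11/10) = -861*(-11/10) = 9471/10 ≈ 947.10)
-L = -1*9471/10 = -9471/10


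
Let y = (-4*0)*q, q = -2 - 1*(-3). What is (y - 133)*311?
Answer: -41363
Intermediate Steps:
q = 1 (q = -2 + 3 = 1)
y = 0 (y = -4*0*1 = 0*1 = 0)
(y - 133)*311 = (0 - 133)*311 = -133*311 = -41363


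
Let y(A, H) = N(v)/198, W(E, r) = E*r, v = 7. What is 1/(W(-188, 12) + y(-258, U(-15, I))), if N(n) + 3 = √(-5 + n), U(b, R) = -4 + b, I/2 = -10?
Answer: -88444818/199532849479 - 198*√2/199532849479 ≈ -0.00044326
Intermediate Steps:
I = -20 (I = 2*(-10) = -20)
N(n) = -3 + √(-5 + n)
y(A, H) = -1/66 + √2/198 (y(A, H) = (-3 + √(-5 + 7))/198 = (-3 + √2)*(1/198) = -1/66 + √2/198)
1/(W(-188, 12) + y(-258, U(-15, I))) = 1/(-188*12 + (-1/66 + √2/198)) = 1/(-2256 + (-1/66 + √2/198)) = 1/(-148897/66 + √2/198)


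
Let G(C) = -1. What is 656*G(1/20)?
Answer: -656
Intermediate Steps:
656*G(1/20) = 656*(-1) = -656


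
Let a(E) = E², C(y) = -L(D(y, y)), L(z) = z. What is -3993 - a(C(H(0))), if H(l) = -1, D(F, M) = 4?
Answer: -4009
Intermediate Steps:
C(y) = -4 (C(y) = -1*4 = -4)
-3993 - a(C(H(0))) = -3993 - 1*(-4)² = -3993 - 1*16 = -3993 - 16 = -4009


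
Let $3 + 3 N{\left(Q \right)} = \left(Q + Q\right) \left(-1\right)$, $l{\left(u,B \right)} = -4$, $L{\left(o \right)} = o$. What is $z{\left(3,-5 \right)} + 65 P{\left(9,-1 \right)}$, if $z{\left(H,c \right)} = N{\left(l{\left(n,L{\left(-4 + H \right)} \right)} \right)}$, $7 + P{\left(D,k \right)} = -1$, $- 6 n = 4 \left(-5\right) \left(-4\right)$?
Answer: $- \frac{1555}{3} \approx -518.33$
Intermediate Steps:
$n = - \frac{40}{3}$ ($n = - \frac{4 \left(-5\right) \left(-4\right)}{6} = - \frac{\left(-20\right) \left(-4\right)}{6} = \left(- \frac{1}{6}\right) 80 = - \frac{40}{3} \approx -13.333$)
$P{\left(D,k \right)} = -8$ ($P{\left(D,k \right)} = -7 - 1 = -8$)
$N{\left(Q \right)} = -1 - \frac{2 Q}{3}$ ($N{\left(Q \right)} = -1 + \frac{\left(Q + Q\right) \left(-1\right)}{3} = -1 + \frac{2 Q \left(-1\right)}{3} = -1 + \frac{\left(-2\right) Q}{3} = -1 - \frac{2 Q}{3}$)
$z{\left(H,c \right)} = \frac{5}{3}$ ($z{\left(H,c \right)} = -1 - - \frac{8}{3} = -1 + \frac{8}{3} = \frac{5}{3}$)
$z{\left(3,-5 \right)} + 65 P{\left(9,-1 \right)} = \frac{5}{3} + 65 \left(-8\right) = \frac{5}{3} - 520 = - \frac{1555}{3}$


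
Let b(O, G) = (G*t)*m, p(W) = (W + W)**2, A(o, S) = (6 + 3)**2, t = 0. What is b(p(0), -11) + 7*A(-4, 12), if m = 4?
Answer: 567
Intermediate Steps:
A(o, S) = 81 (A(o, S) = 9**2 = 81)
p(W) = 4*W**2 (p(W) = (2*W)**2 = 4*W**2)
b(O, G) = 0 (b(O, G) = (G*0)*4 = 0*4 = 0)
b(p(0), -11) + 7*A(-4, 12) = 0 + 7*81 = 0 + 567 = 567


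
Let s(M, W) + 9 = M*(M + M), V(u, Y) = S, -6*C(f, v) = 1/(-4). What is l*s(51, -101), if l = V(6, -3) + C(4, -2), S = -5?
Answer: -205989/8 ≈ -25749.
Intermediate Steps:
C(f, v) = 1/24 (C(f, v) = -⅙/(-4) = -⅙*(-¼) = 1/24)
V(u, Y) = -5
s(M, W) = -9 + 2*M² (s(M, W) = -9 + M*(M + M) = -9 + M*(2*M) = -9 + 2*M²)
l = -119/24 (l = -5 + 1/24 = -119/24 ≈ -4.9583)
l*s(51, -101) = -119*(-9 + 2*51²)/24 = -119*(-9 + 2*2601)/24 = -119*(-9 + 5202)/24 = -119/24*5193 = -205989/8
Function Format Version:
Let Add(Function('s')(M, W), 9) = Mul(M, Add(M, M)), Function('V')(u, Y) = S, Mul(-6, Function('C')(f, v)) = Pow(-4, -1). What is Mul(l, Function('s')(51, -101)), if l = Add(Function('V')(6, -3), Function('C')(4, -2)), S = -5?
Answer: Rational(-205989, 8) ≈ -25749.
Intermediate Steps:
Function('C')(f, v) = Rational(1, 24) (Function('C')(f, v) = Mul(Rational(-1, 6), Pow(-4, -1)) = Mul(Rational(-1, 6), Rational(-1, 4)) = Rational(1, 24))
Function('V')(u, Y) = -5
Function('s')(M, W) = Add(-9, Mul(2, Pow(M, 2))) (Function('s')(M, W) = Add(-9, Mul(M, Add(M, M))) = Add(-9, Mul(M, Mul(2, M))) = Add(-9, Mul(2, Pow(M, 2))))
l = Rational(-119, 24) (l = Add(-5, Rational(1, 24)) = Rational(-119, 24) ≈ -4.9583)
Mul(l, Function('s')(51, -101)) = Mul(Rational(-119, 24), Add(-9, Mul(2, Pow(51, 2)))) = Mul(Rational(-119, 24), Add(-9, Mul(2, 2601))) = Mul(Rational(-119, 24), Add(-9, 5202)) = Mul(Rational(-119, 24), 5193) = Rational(-205989, 8)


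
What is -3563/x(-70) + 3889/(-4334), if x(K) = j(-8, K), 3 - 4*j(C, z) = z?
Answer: -62052065/316382 ≈ -196.13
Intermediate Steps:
j(C, z) = ¾ - z/4
x(K) = ¾ - K/4
-3563/x(-70) + 3889/(-4334) = -3563/(¾ - ¼*(-70)) + 3889/(-4334) = -3563/(¾ + 35/2) + 3889*(-1/4334) = -3563/73/4 - 3889/4334 = -3563*4/73 - 3889/4334 = -14252/73 - 3889/4334 = -62052065/316382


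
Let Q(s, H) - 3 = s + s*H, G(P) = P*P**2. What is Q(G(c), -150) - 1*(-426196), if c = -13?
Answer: 753552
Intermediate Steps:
G(P) = P**3
Q(s, H) = 3 + s + H*s (Q(s, H) = 3 + (s + s*H) = 3 + (s + H*s) = 3 + s + H*s)
Q(G(c), -150) - 1*(-426196) = (3 + (-13)**3 - 150*(-13)**3) - 1*(-426196) = (3 - 2197 - 150*(-2197)) + 426196 = (3 - 2197 + 329550) + 426196 = 327356 + 426196 = 753552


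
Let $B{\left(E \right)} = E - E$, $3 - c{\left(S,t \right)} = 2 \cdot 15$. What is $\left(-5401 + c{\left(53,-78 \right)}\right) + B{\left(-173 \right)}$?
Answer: $-5428$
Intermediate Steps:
$c{\left(S,t \right)} = -27$ ($c{\left(S,t \right)} = 3 - 2 \cdot 15 = 3 - 30 = -27$)
$B{\left(E \right)} = 0$
$\left(-5401 + c{\left(53,-78 \right)}\right) + B{\left(-173 \right)} = \left(-5401 - 27\right) + 0 = -5428 + 0 = -5428$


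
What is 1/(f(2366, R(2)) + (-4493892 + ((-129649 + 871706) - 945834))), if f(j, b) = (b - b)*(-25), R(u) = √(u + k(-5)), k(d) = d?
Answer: -1/4697669 ≈ -2.1287e-7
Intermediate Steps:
R(u) = √(-5 + u) (R(u) = √(u - 5) = √(-5 + u))
f(j, b) = 0 (f(j, b) = 0*(-25) = 0)
1/(f(2366, R(2)) + (-4493892 + ((-129649 + 871706) - 945834))) = 1/(0 + (-4493892 + ((-129649 + 871706) - 945834))) = 1/(0 + (-4493892 + (742057 - 945834))) = 1/(0 + (-4493892 - 203777)) = 1/(0 - 4697669) = 1/(-4697669) = -1/4697669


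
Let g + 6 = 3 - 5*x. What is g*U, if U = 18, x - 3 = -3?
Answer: -54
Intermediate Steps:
x = 0 (x = 3 - 3 = 0)
g = -3 (g = -6 + (3 - 5*0) = -6 + (3 + 0) = -6 + 3 = -3)
g*U = -3*18 = -54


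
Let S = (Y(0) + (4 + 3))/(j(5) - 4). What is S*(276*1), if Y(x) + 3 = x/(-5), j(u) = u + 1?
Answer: 552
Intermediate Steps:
j(u) = 1 + u
Y(x) = -3 - x/5 (Y(x) = -3 + x/(-5) = -3 + x*(-1/5) = -3 - x/5)
S = 2 (S = ((-3 - 1/5*0) + (4 + 3))/((1 + 5) - 4) = ((-3 + 0) + 7)/(6 - 4) = (-3 + 7)/2 = 4*(1/2) = 2)
S*(276*1) = 2*(276*1) = 2*276 = 552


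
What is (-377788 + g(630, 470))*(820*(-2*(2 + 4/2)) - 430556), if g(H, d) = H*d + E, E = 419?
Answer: 35523980204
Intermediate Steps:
g(H, d) = 419 + H*d (g(H, d) = H*d + 419 = 419 + H*d)
(-377788 + g(630, 470))*(820*(-2*(2 + 4/2)) - 430556) = (-377788 + (419 + 630*470))*(820*(-2*(2 + 4/2)) - 430556) = (-377788 + (419 + 296100))*(820*(-2*(2 + 4*(½))) - 430556) = (-377788 + 296519)*(820*(-2*(2 + 2)) - 430556) = -81269*(820*(-2*4) - 430556) = -81269*(820*(-8) - 430556) = -81269*(-6560 - 430556) = -81269*(-437116) = 35523980204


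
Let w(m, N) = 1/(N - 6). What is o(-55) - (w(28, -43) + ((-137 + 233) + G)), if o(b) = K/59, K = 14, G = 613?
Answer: -2048974/2891 ≈ -708.74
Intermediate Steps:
w(m, N) = 1/(-6 + N)
o(b) = 14/59
o(-55) - (w(28, -43) + ((-137 + 233) + G)) = 14/59 - (1/(-6 - 43) + ((-137 + 233) + 613)) = 14/59 - (1/(-49) + (96 + 613)) = 14/59 - (-1/49 + 709) = 14/59 - 1*34740/49 = 14/59 - 34740/49 = -2048974/2891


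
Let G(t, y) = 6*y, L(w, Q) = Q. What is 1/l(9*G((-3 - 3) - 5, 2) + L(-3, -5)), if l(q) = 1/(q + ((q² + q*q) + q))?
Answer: 21424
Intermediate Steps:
l(q) = 1/(2*q + 2*q²) (l(q) = 1/(q + ((q² + q²) + q)) = 1/(q + (2*q² + q)) = 1/(q + (q + 2*q²)) = 1/(2*q + 2*q²))
1/l(9*G((-3 - 3) - 5, 2) + L(-3, -5)) = 1/(1/(2*(9*(6*2) - 5)*(1 + (9*(6*2) - 5)))) = 1/(1/(2*(9*12 - 5)*(1 + (9*12 - 5)))) = 1/(1/(2*(108 - 5)*(1 + (108 - 5)))) = 1/((½)/(103*(1 + 103))) = 1/((½)*(1/103)/104) = 1/((½)*(1/103)*(1/104)) = 1/(1/21424) = 21424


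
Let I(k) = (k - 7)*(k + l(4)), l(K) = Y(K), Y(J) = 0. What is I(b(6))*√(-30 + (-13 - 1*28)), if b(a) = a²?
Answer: 1044*I*√71 ≈ 8796.9*I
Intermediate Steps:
l(K) = 0
I(k) = k*(-7 + k) (I(k) = (k - 7)*(k + 0) = (-7 + k)*k = k*(-7 + k))
I(b(6))*√(-30 + (-13 - 1*28)) = (6²*(-7 + 6²))*√(-30 + (-13 - 1*28)) = (36*(-7 + 36))*√(-30 + (-13 - 28)) = (36*29)*√(-30 - 41) = 1044*√(-71) = 1044*(I*√71) = 1044*I*√71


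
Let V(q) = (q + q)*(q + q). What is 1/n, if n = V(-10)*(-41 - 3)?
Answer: -1/17600 ≈ -5.6818e-5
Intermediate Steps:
V(q) = 4*q**2 (V(q) = (2*q)*(2*q) = 4*q**2)
n = -17600 (n = (4*(-10)**2)*(-41 - 3) = (4*100)*(-44) = 400*(-44) = -17600)
1/n = 1/(-17600) = -1/17600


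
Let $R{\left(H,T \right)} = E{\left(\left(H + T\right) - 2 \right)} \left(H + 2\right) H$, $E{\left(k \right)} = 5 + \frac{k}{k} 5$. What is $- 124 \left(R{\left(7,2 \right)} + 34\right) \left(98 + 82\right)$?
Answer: $-14820480$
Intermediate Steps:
$E{\left(k \right)} = 10$ ($E{\left(k \right)} = 5 + 1 \cdot 5 = 5 + 5 = 10$)
$R{\left(H,T \right)} = H \left(20 + 10 H\right)$ ($R{\left(H,T \right)} = 10 \left(H + 2\right) H = 10 \left(2 + H\right) H = \left(20 + 10 H\right) H = H \left(20 + 10 H\right)$)
$- 124 \left(R{\left(7,2 \right)} + 34\right) \left(98 + 82\right) = - 124 \left(10 \cdot 7 \left(2 + 7\right) + 34\right) \left(98 + 82\right) = - 124 \left(10 \cdot 7 \cdot 9 + 34\right) 180 = - 124 \left(630 + 34\right) 180 = - 124 \cdot 664 \cdot 180 = \left(-124\right) 119520 = -14820480$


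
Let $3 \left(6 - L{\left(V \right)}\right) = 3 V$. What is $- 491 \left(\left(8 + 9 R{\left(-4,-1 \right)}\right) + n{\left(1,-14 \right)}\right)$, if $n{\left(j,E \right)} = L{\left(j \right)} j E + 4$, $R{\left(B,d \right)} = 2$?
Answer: $19640$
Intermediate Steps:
$L{\left(V \right)} = 6 - V$ ($L{\left(V \right)} = 6 - \frac{3 V}{3} = 6 - V$)
$n{\left(j,E \right)} = 4 + E j \left(6 - j\right)$ ($n{\left(j,E \right)} = \left(6 - j\right) j E + 4 = j \left(6 - j\right) E + 4 = E j \left(6 - j\right) + 4 = 4 + E j \left(6 - j\right)$)
$- 491 \left(\left(8 + 9 R{\left(-4,-1 \right)}\right) + n{\left(1,-14 \right)}\right) = - 491 \left(\left(8 + 9 \cdot 2\right) + \left(4 - \left(-14\right) 1 \left(-6 + 1\right)\right)\right) = - 491 \left(\left(8 + 18\right) + \left(4 - \left(-14\right) 1 \left(-5\right)\right)\right) = - 491 \left(26 + \left(4 - 70\right)\right) = - 491 \left(26 - 66\right) = \left(-491\right) \left(-40\right) = 19640$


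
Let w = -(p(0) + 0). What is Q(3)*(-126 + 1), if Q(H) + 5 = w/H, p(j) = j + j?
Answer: 625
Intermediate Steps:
p(j) = 2*j
w = 0 (w = -(2*0 + 0) = -(0 + 0) = -1*0 = 0)
Q(H) = -5 (Q(H) = -5 + 0/H = -5 + 0 = -5)
Q(3)*(-126 + 1) = -5*(-126 + 1) = -5*(-125) = 625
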